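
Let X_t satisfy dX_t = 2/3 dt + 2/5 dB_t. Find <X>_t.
<X>_t = 4*t/25

For an Itô process dX_t = a(t) dt + b(t) dB_t, the quadratic variation is <X>_t = int_0^t b(s)^2 ds (the drift term does not contribute). Here b(s) = 2/5, so
  b(s)^2 = 4/25.
Integrating from 0 to t:
  <X>_t = int_0^t (4/25) ds = 4*t/25.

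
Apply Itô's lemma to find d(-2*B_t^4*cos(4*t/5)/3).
d(-2*B_t^4*cos(4*t/5)/3) = (4*B_t^2*(2*B_t^2*sin(4*t/5)/15 - cos(4*t/5))) dt + (-8*B_t^3*cos(4*t/5)/3) dB_t

Itô's formula for f(t, x): d f(t, B_t) = (f_t + (1/2) f_xx) dt + f_x dB_t. Compute partials of f(t, x) = -2*x^4*cos(4*t/5)/3:
  f_t(t,x)  = 8*x^4*sin(4*t/5)/15
  f_x(t,x)  = -8*x^3*cos(4*t/5)/3
  f_xx(t,x) = -8*x^2*cos(4*t/5)
Assemble drift = f_t + (1/2) f_xx = 4*x^2*(2*x^2*sin(4*t/5)/15 - cos(4*t/5)) and diffusion = f_x = -8*x^3*cos(4*t/5)/3. Substituting x = B_t:
  d(-2*B_t^4*cos(4*t/5)/3) = (4*B_t^2*(2*B_t^2*sin(4*t/5)/15 - cos(4*t/5))) dt + (-8*B_t^3*cos(4*t/5)/3) dB_t.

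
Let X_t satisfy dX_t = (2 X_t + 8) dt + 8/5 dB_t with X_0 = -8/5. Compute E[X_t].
E[X_t] = 12*exp(2*t)/5 - 4

Taking expectations and using E[dB_t] = 0, the mean m(t) = E[X_t] satisfies the ODE m'(t) = a m(t) + b with m(0) = x_0. With a = 2, b = 8, x_0 = -8/5, the solution is
  m(t) = x_0 * exp(a t) + (b/a) * (exp(a t) - 1)
       = (-8/5) * exp(2 t) + (8/2) * (exp(2 t) - 1)
       = 12*exp(2*t)/5 - 4.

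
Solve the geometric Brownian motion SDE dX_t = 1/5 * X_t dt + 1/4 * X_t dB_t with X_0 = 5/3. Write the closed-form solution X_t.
X_t = 5/3 * exp((27/160) * t + (1/4) * B_t)

For GBM dX = mu X dt + sigma X dB with X_0 = x_0, apply Itô to Y = log X: dY = (mu - sigma^2/2) dt + sigma dB, so Y_t = log(x_0) + (mu - sigma^2/2) t + sigma B_t and hence X_t = x_0 * exp((mu - sigma^2/2) t + sigma B_t).
With mu = 1/5, sigma = 1/4, x_0 = 5/3, this gives:
  X_t = 5/3 * exp((27/160) * t + (1/4) * B_t).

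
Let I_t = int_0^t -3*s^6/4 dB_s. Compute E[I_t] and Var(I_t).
E[I_t] = 0; Var(I_t) = 9*t^13/208

The Itô integral of a deterministic integrand f(s) has mean 0 because each increment f(s) * (B_{s+ds} - B_s) has mean 0. By the Itô isometry:
  Var( int_0^t f(s) dB_s ) = E[ (int_0^t f(s) dB_s)^2 ] = int_0^t f(s)^2 ds.
Here f(s) = -3*s^6/4, so f(s)^2 = 9*s^12/16. Integrate:
  int_0^t (9*s^12/16) ds = 9*t^13/208.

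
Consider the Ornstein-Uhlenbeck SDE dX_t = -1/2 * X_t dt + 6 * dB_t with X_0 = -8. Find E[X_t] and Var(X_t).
E[X_t] = -8*exp(-t/2); Var(X_t) = 36 - 36*exp(-t)

The OU SDE dX = -theta X dt + sigma dB admits the integrating factor exp(theta t): d(exp(theta t) X_t) = sigma exp(theta t) dB_t. Integrating from 0 to t:
  X_t = x_0 * exp(-theta t) + sigma * int_0^t exp(-theta (t-s)) dB_s.
The Itô integral has mean 0 and (by the Itô isometry) variance sigma^2 * int_0^t exp(-2 theta (t - s)) ds = sigma^2 * (1 - exp(-2 theta t)) / (2 theta).
With theta = 1/2, sigma = 6, x_0 = -8:
  E[X_t] = -8 * exp(-1/2 t) = -8*exp(-t/2)
  Var(X_t) = (6)^2 * (1 - exp(-2*1/2 t)) / (2 * 1/2) = 36 - 36*exp(-t).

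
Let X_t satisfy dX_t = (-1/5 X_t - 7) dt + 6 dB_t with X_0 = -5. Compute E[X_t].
E[X_t] = -35 + 30*exp(-t/5)

Taking expectations and using E[dB_t] = 0, the mean m(t) = E[X_t] satisfies the ODE m'(t) = a m(t) + b with m(0) = x_0. With a = -1/5, b = -7, x_0 = -5, the solution is
  m(t) = x_0 * exp(a t) + (b/a) * (exp(a t) - 1)
       = (-5) * exp((-1/5) t) + ((-7)/(-1/5)) * (exp((-1/5) t) - 1)
       = -35 + 30*exp(-t/5).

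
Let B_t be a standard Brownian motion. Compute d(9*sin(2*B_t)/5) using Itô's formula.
d(9*sin(2*B_t)/5) = (-18*sin(2*B_t)/5) dt + (18*cos(2*B_t)/5) dB_t

Itô's formula for f(B_t) gives d f(B_t) = f'(B_t) dB_t + (1/2) f''(B_t) dt. Compute derivatives of f(x) = 9*sin(2*x)/5:
  f'(x)  = 18*cos(2*x)/5
  f''(x) = -36*sin(2*x)/5
Substitute x = B_t and multiply the f'' term by 1/2:
  drift     = (1/2) * (-36*sin(2*x)/5) evaluated at B_t = -18*sin(2*B_t)/5
  diffusion = (18*cos(2*x)/5) evaluated at B_t = 18*cos(2*B_t)/5
Therefore d(9*sin(2*B_t)/5) = (-18*sin(2*B_t)/5) dt + (18*cos(2*B_t)/5) dB_t.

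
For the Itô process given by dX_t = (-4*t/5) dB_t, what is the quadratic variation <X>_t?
<X>_t = 16*t^3/75

For an Itô process dX_t = a(t) dt + b(t) dB_t, the quadratic variation is <X>_t = int_0^t b(s)^2 ds (the drift term does not contribute). Here b(s) = -4*s/5, so
  b(s)^2 = 16*s^2/25.
Integrating from 0 to t:
  <X>_t = int_0^t (16*s^2/25) ds = 16*t^3/75.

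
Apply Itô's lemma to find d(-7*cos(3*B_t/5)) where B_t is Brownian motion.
d(-7*cos(3*B_t/5)) = (63*cos(3*B_t/5)/50) dt + (21*sin(3*B_t/5)/5) dB_t

Itô's formula for f(B_t) gives d f(B_t) = f'(B_t) dB_t + (1/2) f''(B_t) dt. Compute derivatives of f(x) = -7*cos(3*x/5):
  f'(x)  = 21*sin(3*x/5)/5
  f''(x) = 63*cos(3*x/5)/25
Substitute x = B_t and multiply the f'' term by 1/2:
  drift     = (1/2) * (63*cos(3*x/5)/25) evaluated at B_t = 63*cos(3*B_t/5)/50
  diffusion = (21*sin(3*x/5)/5) evaluated at B_t = 21*sin(3*B_t/5)/5
Therefore d(-7*cos(3*B_t/5)) = (63*cos(3*B_t/5)/50) dt + (21*sin(3*B_t/5)/5) dB_t.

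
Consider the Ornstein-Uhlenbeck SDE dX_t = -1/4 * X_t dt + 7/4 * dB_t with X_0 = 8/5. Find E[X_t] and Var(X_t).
E[X_t] = 8*exp(-t/4)/5; Var(X_t) = 49/8 - 49*exp(-t/2)/8

The OU SDE dX = -theta X dt + sigma dB admits the integrating factor exp(theta t): d(exp(theta t) X_t) = sigma exp(theta t) dB_t. Integrating from 0 to t:
  X_t = x_0 * exp(-theta t) + sigma * int_0^t exp(-theta (t-s)) dB_s.
The Itô integral has mean 0 and (by the Itô isometry) variance sigma^2 * int_0^t exp(-2 theta (t - s)) ds = sigma^2 * (1 - exp(-2 theta t)) / (2 theta).
With theta = 1/4, sigma = 7/4, x_0 = 8/5:
  E[X_t] = 8/5 * exp(-1/4 t) = 8*exp(-t/4)/5
  Var(X_t) = (7/4)^2 * (1 - exp(-2*1/4 t)) / (2 * 1/4) = 49/8 - 49*exp(-t/2)/8.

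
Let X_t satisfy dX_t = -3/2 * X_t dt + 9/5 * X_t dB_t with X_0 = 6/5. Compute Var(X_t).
Var(X_t) = (36*exp(81*t/25) - 36)*exp(-3*t)/25

For GBM dX = mu X dt + sigma X dB with X_0 = x_0, apply Itô to Y = log X: dY = (mu - sigma^2/2) dt + sigma dB, so Y_t = log(x_0) + (mu - sigma^2/2) t + sigma B_t and hence X_t = x_0 * exp((mu - sigma^2/2) t + sigma B_t).
With mu = -3/2, sigma = 9/5, x_0 = 6/5, this gives:
  X_t = 6/5 * exp((-78/25) * t + (9/5) * B_t).
Since sigma*B_t ~ Normal(0, sigma^2 t), E[exp(sigma*B_t)] = exp(sigma^2 t / 2); so E[X_t] = x_0 * exp((mu - sigma^2/2) t) * exp(sigma^2 t / 2) = x_0 * exp(mu t) = 6*exp(-3*t/2)/5.
Var(X_t) = E[X_t^2] - (E[X_t])^2 = x_0^2 * exp(2 mu t) * (exp(sigma^2 t) - 1) = (36*exp(81*t/25) - 36)*exp(-3*t)/25.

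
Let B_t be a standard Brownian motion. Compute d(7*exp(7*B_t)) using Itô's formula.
d(7*exp(7*B_t)) = (343*exp(7*B_t)/2) dt + (49*exp(7*B_t)) dB_t

Itô's formula for f(B_t) gives d f(B_t) = f'(B_t) dB_t + (1/2) f''(B_t) dt. Compute derivatives of f(x) = 7*exp(7*x):
  f'(x)  = 49*exp(7*x)
  f''(x) = 343*exp(7*x)
Substitute x = B_t and multiply the f'' term by 1/2:
  drift     = (1/2) * (343*exp(7*x)) evaluated at B_t = 343*exp(7*B_t)/2
  diffusion = (49*exp(7*x)) evaluated at B_t = 49*exp(7*B_t)
Therefore d(7*exp(7*B_t)) = (343*exp(7*B_t)/2) dt + (49*exp(7*B_t)) dB_t.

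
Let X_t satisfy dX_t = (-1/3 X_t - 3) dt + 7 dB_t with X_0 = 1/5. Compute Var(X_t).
Var(X_t) = 147/2 - 147*exp(-2*t/3)/2

The variance V(t) = Var(X_t) satisfies V'(t) = 2 a V(t) + c^2 with V(0) = 0 (drift coefficient is linear in X, diffusion is constant). With a = -1/3, c = 7, the solution is
  V(t) = (c^2 / (2 a)) * (exp(2 a t) - 1)
       = (7^2 / (2*(-1/3))) * (exp((-2/3) t) - 1)
       = 147/2 - 147*exp(-2*t/3)/2.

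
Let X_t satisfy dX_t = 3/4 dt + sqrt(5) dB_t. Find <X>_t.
<X>_t = 5*t

For an Itô process dX_t = a(t) dt + b(t) dB_t, the quadratic variation is <X>_t = int_0^t b(s)^2 ds (the drift term does not contribute). Here b(s) = sqrt(5), so
  b(s)^2 = 5.
Integrating from 0 to t:
  <X>_t = int_0^t (5) ds = 5*t.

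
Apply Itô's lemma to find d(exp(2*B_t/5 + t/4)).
d(exp(2*B_t/5 + t/4)) = (33*exp(2*B_t/5 + t/4)/100) dt + (2*exp(2*B_t/5 + t/4)/5) dB_t

Itô's formula for f(t, x): d f(t, B_t) = (f_t + (1/2) f_xx) dt + f_x dB_t. Compute partials of f(t, x) = exp(t/4 + 2*x/5):
  f_t(t,x)  = exp(t/4 + 2*x/5)/4
  f_x(t,x)  = 2*exp(t/4 + 2*x/5)/5
  f_xx(t,x) = 4*exp(t/4 + 2*x/5)/25
Assemble drift = f_t + (1/2) f_xx = 33*exp(t/4 + 2*x/5)/100 and diffusion = f_x = 2*exp(t/4 + 2*x/5)/5. Substituting x = B_t:
  d(exp(2*B_t/5 + t/4)) = (33*exp(2*B_t/5 + t/4)/100) dt + (2*exp(2*B_t/5 + t/4)/5) dB_t.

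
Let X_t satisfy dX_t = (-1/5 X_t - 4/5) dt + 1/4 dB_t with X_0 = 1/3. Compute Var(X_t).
Var(X_t) = 5/32 - 5*exp(-2*t/5)/32

The variance V(t) = Var(X_t) satisfies V'(t) = 2 a V(t) + c^2 with V(0) = 0 (drift coefficient is linear in X, diffusion is constant). With a = -1/5, c = 1/4, the solution is
  V(t) = (c^2 / (2 a)) * (exp(2 a t) - 1)
       = ((1/4)^2 / (2*(-1/5))) * (exp((-2/5) t) - 1)
       = 5/32 - 5*exp(-2*t/5)/32.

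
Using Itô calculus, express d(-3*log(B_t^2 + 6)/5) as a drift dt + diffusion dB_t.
d(-3*log(B_t^2 + 6)/5) = (3*(B_t^2 - 6)/(5*(B_t^2 + 6)^2)) dt + (-6*B_t/(5*B_t^2 + 30)) dB_t

Itô's formula for f(B_t) gives d f(B_t) = f'(B_t) dB_t + (1/2) f''(B_t) dt. Compute derivatives of f(x) = -3*log(x^2 + 6)/5:
  f'(x)  = -6*x/(5*x^2 + 30)
  f''(x) = 6*(x^2 - 6)/(5*(x^2 + 6)^2)
Substitute x = B_t and multiply the f'' term by 1/2:
  drift     = (1/2) * (6*(x^2 - 6)/(5*(x^2 + 6)^2)) evaluated at B_t = 3*(B_t^2 - 6)/(5*(B_t^2 + 6)^2)
  diffusion = (-6*x/(5*x^2 + 30)) evaluated at B_t = -6*B_t/(5*B_t^2 + 30)
Therefore d(-3*log(B_t^2 + 6)/5) = (3*(B_t^2 - 6)/(5*(B_t^2 + 6)^2)) dt + (-6*B_t/(5*B_t^2 + 30)) dB_t.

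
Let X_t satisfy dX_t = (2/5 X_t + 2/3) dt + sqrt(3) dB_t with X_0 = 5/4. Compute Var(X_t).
Var(X_t) = 15*exp(4*t/5)/4 - 15/4

The variance V(t) = Var(X_t) satisfies V'(t) = 2 a V(t) + c^2 with V(0) = 0 (drift coefficient is linear in X, diffusion is constant). With a = 2/5, c = sqrt(3), the solution is
  V(t) = (c^2 / (2 a)) * (exp(2 a t) - 1)
       = (sqrt(3)^2 / (2*(2/5))) * (exp((4/5) t) - 1)
       = 15*exp(4*t/5)/4 - 15/4.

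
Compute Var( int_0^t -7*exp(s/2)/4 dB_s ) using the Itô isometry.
Var = 49*exp(t)/16 - 49/16

The Itô integral of a deterministic integrand f(s) has mean 0 because each increment f(s) * (B_{s+ds} - B_s) has mean 0. By the Itô isometry:
  Var( int_0^t f(s) dB_s ) = E[ (int_0^t f(s) dB_s)^2 ] = int_0^t f(s)^2 ds.
Here f(s) = -7*exp(s/2)/4, so f(s)^2 = 49*exp(s)/16. Integrate:
  int_0^t (49*exp(s)/16) ds = 49*exp(t)/16 - 49/16.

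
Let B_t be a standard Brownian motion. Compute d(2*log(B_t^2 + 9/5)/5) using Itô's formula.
d(2*log(B_t^2 + 9/5)/5) = (2*(9 - 5*B_t^2)/(5*B_t^2 + 9)^2) dt + (4*B_t/(5*B_t^2 + 9)) dB_t

Itô's formula for f(B_t) gives d f(B_t) = f'(B_t) dB_t + (1/2) f''(B_t) dt. Compute derivatives of f(x) = 2*log(x^2 + 9/5)/5:
  f'(x)  = 4*x/(5*x^2 + 9)
  f''(x) = 4*(9 - 5*x^2)/(5*x^2 + 9)^2
Substitute x = B_t and multiply the f'' term by 1/2:
  drift     = (1/2) * (4*(9 - 5*x^2)/(5*x^2 + 9)^2) evaluated at B_t = 2*(9 - 5*B_t^2)/(5*B_t^2 + 9)^2
  diffusion = (4*x/(5*x^2 + 9)) evaluated at B_t = 4*B_t/(5*B_t^2 + 9)
Therefore d(2*log(B_t^2 + 9/5)/5) = (2*(9 - 5*B_t^2)/(5*B_t^2 + 9)^2) dt + (4*B_t/(5*B_t^2 + 9)) dB_t.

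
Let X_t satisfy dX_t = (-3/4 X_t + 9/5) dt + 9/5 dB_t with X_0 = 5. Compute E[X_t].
E[X_t] = 12/5 + 13*exp(-3*t/4)/5

Taking expectations and using E[dB_t] = 0, the mean m(t) = E[X_t] satisfies the ODE m'(t) = a m(t) + b with m(0) = x_0. With a = -3/4, b = 9/5, x_0 = 5, the solution is
  m(t) = x_0 * exp(a t) + (b/a) * (exp(a t) - 1)
       = 5 * exp((-3/4) t) + ((9/5)/(-3/4)) * (exp((-3/4) t) - 1)
       = 12/5 + 13*exp(-3*t/4)/5.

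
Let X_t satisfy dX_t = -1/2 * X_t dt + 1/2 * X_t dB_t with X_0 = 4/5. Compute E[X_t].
E[X_t] = 4*exp(-t/2)/5

For GBM dX = mu X dt + sigma X dB with X_0 = x_0, apply Itô to Y = log X: dY = (mu - sigma^2/2) dt + sigma dB, so Y_t = log(x_0) + (mu - sigma^2/2) t + sigma B_t and hence X_t = x_0 * exp((mu - sigma^2/2) t + sigma B_t).
With mu = -1/2, sigma = 1/2, x_0 = 4/5, this gives:
  X_t = 4/5 * exp((-5/8) * t + (1/2) * B_t).
Since sigma*B_t ~ Normal(0, sigma^2 t), E[exp(sigma*B_t)] = exp(sigma^2 t / 2); so E[X_t] = x_0 * exp((mu - sigma^2/2) t) * exp(sigma^2 t / 2) = x_0 * exp(mu t) = 4*exp(-t/2)/5.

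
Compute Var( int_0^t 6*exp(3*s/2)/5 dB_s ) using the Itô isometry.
Var = 12*exp(3*t)/25 - 12/25

The Itô integral of a deterministic integrand f(s) has mean 0 because each increment f(s) * (B_{s+ds} - B_s) has mean 0. By the Itô isometry:
  Var( int_0^t f(s) dB_s ) = E[ (int_0^t f(s) dB_s)^2 ] = int_0^t f(s)^2 ds.
Here f(s) = 6*exp(3*s/2)/5, so f(s)^2 = 36*exp(3*s)/25. Integrate:
  int_0^t (36*exp(3*s)/25) ds = 12*exp(3*t)/25 - 12/25.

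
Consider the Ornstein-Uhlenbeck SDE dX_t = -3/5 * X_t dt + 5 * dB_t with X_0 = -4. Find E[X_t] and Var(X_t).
E[X_t] = -4*exp(-3*t/5); Var(X_t) = 125/6 - 125*exp(-6*t/5)/6

The OU SDE dX = -theta X dt + sigma dB admits the integrating factor exp(theta t): d(exp(theta t) X_t) = sigma exp(theta t) dB_t. Integrating from 0 to t:
  X_t = x_0 * exp(-theta t) + sigma * int_0^t exp(-theta (t-s)) dB_s.
The Itô integral has mean 0 and (by the Itô isometry) variance sigma^2 * int_0^t exp(-2 theta (t - s)) ds = sigma^2 * (1 - exp(-2 theta t)) / (2 theta).
With theta = 3/5, sigma = 5, x_0 = -4:
  E[X_t] = -4 * exp(-3/5 t) = -4*exp(-3*t/5)
  Var(X_t) = (5)^2 * (1 - exp(-2*3/5 t)) / (2 * 3/5) = 125/6 - 125*exp(-6*t/5)/6.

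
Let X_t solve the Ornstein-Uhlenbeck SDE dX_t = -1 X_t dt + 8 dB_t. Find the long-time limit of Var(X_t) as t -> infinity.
lim Var(X_t) = 32

The OU SDE dX = -theta X dt + sigma dB admits the integrating factor exp(theta t): d(exp(theta t) X_t) = sigma exp(theta t) dB_t. Integrating from 0 to t gives X_t = x_0 * exp(-theta t) + sigma * int_0^t exp(-theta (t-s)) dB_s for any initial x_0. The Itô integral has variance (by the Itô isometry) sigma^2 * int_0^t exp(-2 theta (t - s)) ds = sigma^2 * (1 - exp(-2 theta t)) / (2 theta), independent of x_0.
With theta = 1, sigma = 8:
  Var(X_t) = (8)^2 * (1 - exp(-2*1 t)) / (2 * 1) = 32 - 32*exp(-2*t).
As t -> infinity, exp(-2*1 t) -> 0, so the stationary variance is sigma^2 / (2 theta) = 32.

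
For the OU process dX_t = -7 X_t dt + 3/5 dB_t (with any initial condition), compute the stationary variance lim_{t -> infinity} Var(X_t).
lim Var(X_t) = 9/350

The OU SDE dX = -theta X dt + sigma dB admits the integrating factor exp(theta t): d(exp(theta t) X_t) = sigma exp(theta t) dB_t. Integrating from 0 to t gives X_t = x_0 * exp(-theta t) + sigma * int_0^t exp(-theta (t-s)) dB_s for any initial x_0. The Itô integral has variance (by the Itô isometry) sigma^2 * int_0^t exp(-2 theta (t - s)) ds = sigma^2 * (1 - exp(-2 theta t)) / (2 theta), independent of x_0.
With theta = 7, sigma = 3/5:
  Var(X_t) = (3/5)^2 * (1 - exp(-2*7 t)) / (2 * 7) = 9/350 - 9*exp(-14*t)/350.
As t -> infinity, exp(-2*7 t) -> 0, so the stationary variance is sigma^2 / (2 theta) = 9/350.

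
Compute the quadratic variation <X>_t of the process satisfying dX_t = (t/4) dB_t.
<X>_t = t^3/48

For an Itô process dX_t = a(t) dt + b(t) dB_t, the quadratic variation is <X>_t = int_0^t b(s)^2 ds (the drift term does not contribute). Here b(s) = s/4, so
  b(s)^2 = s^2/16.
Integrating from 0 to t:
  <X>_t = int_0^t (s^2/16) ds = t^3/48.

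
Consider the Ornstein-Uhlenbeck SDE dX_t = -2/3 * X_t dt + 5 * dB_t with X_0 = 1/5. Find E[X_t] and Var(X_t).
E[X_t] = exp(-2*t/3)/5; Var(X_t) = 75/4 - 75*exp(-4*t/3)/4

The OU SDE dX = -theta X dt + sigma dB admits the integrating factor exp(theta t): d(exp(theta t) X_t) = sigma exp(theta t) dB_t. Integrating from 0 to t:
  X_t = x_0 * exp(-theta t) + sigma * int_0^t exp(-theta (t-s)) dB_s.
The Itô integral has mean 0 and (by the Itô isometry) variance sigma^2 * int_0^t exp(-2 theta (t - s)) ds = sigma^2 * (1 - exp(-2 theta t)) / (2 theta).
With theta = 2/3, sigma = 5, x_0 = 1/5:
  E[X_t] = 1/5 * exp(-2/3 t) = exp(-2*t/3)/5
  Var(X_t) = (5)^2 * (1 - exp(-2*2/3 t)) / (2 * 2/3) = 75/4 - 75*exp(-4*t/3)/4.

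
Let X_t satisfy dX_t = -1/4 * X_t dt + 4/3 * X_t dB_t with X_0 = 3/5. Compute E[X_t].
E[X_t] = 3*exp(-t/4)/5

For GBM dX = mu X dt + sigma X dB with X_0 = x_0, apply Itô to Y = log X: dY = (mu - sigma^2/2) dt + sigma dB, so Y_t = log(x_0) + (mu - sigma^2/2) t + sigma B_t and hence X_t = x_0 * exp((mu - sigma^2/2) t + sigma B_t).
With mu = -1/4, sigma = 4/3, x_0 = 3/5, this gives:
  X_t = 3/5 * exp((-41/36) * t + (4/3) * B_t).
Since sigma*B_t ~ Normal(0, sigma^2 t), E[exp(sigma*B_t)] = exp(sigma^2 t / 2); so E[X_t] = x_0 * exp((mu - sigma^2/2) t) * exp(sigma^2 t / 2) = x_0 * exp(mu t) = 3*exp(-t/4)/5.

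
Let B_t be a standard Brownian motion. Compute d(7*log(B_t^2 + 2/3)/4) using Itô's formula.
d(7*log(B_t^2 + 2/3)/4) = (21*(2 - 3*B_t^2)/(4*(3*B_t^2 + 2)^2)) dt + (21*B_t/(2*(3*B_t^2 + 2))) dB_t

Itô's formula for f(B_t) gives d f(B_t) = f'(B_t) dB_t + (1/2) f''(B_t) dt. Compute derivatives of f(x) = 7*log(x^2 + 2/3)/4:
  f'(x)  = 21*x/(2*(3*x^2 + 2))
  f''(x) = 21*(2 - 3*x^2)/(2*(3*x^2 + 2)^2)
Substitute x = B_t and multiply the f'' term by 1/2:
  drift     = (1/2) * (21*(2 - 3*x^2)/(2*(3*x^2 + 2)^2)) evaluated at B_t = 21*(2 - 3*B_t^2)/(4*(3*B_t^2 + 2)^2)
  diffusion = (21*x/(2*(3*x^2 + 2))) evaluated at B_t = 21*B_t/(2*(3*B_t^2 + 2))
Therefore d(7*log(B_t^2 + 2/3)/4) = (21*(2 - 3*B_t^2)/(4*(3*B_t^2 + 2)^2)) dt + (21*B_t/(2*(3*B_t^2 + 2))) dB_t.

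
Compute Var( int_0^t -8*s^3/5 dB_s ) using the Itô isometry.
Var = 64*t^7/175

The Itô integral of a deterministic integrand f(s) has mean 0 because each increment f(s) * (B_{s+ds} - B_s) has mean 0. By the Itô isometry:
  Var( int_0^t f(s) dB_s ) = E[ (int_0^t f(s) dB_s)^2 ] = int_0^t f(s)^2 ds.
Here f(s) = -8*s^3/5, so f(s)^2 = 64*s^6/25. Integrate:
  int_0^t (64*s^6/25) ds = 64*t^7/175.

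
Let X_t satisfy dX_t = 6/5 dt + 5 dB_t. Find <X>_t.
<X>_t = 25*t

For an Itô process dX_t = a(t) dt + b(t) dB_t, the quadratic variation is <X>_t = int_0^t b(s)^2 ds (the drift term does not contribute). Here b(s) = 5, so
  b(s)^2 = 25.
Integrating from 0 to t:
  <X>_t = int_0^t (25) ds = 25*t.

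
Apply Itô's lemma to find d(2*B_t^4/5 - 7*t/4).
d(2*B_t^4/5 - 7*t/4) = (12*B_t^2/5 - 7/4) dt + (8*B_t^3/5) dB_t

Itô's formula for f(t, x): d f(t, B_t) = (f_t + (1/2) f_xx) dt + f_x dB_t. Compute partials of f(t, x) = -7*t/4 + 2*x^4/5:
  f_t(t,x)  = -7/4
  f_x(t,x)  = 8*x^3/5
  f_xx(t,x) = 24*x^2/5
Assemble drift = f_t + (1/2) f_xx = 12*x^2/5 - 7/4 and diffusion = f_x = 8*x^3/5. Substituting x = B_t:
  d(2*B_t^4/5 - 7*t/4) = (12*B_t^2/5 - 7/4) dt + (8*B_t^3/5) dB_t.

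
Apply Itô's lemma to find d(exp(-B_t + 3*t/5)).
d(exp(-B_t + 3*t/5)) = (11*exp(-B_t + 3*t/5)/10) dt + (-exp(-B_t + 3*t/5)) dB_t

Itô's formula for f(t, x): d f(t, B_t) = (f_t + (1/2) f_xx) dt + f_x dB_t. Compute partials of f(t, x) = exp(3*t/5 - x):
  f_t(t,x)  = 3*exp(3*t/5 - x)/5
  f_x(t,x)  = -exp(3*t/5 - x)
  f_xx(t,x) = exp(3*t/5 - x)
Assemble drift = f_t + (1/2) f_xx = 11*exp(3*t/5 - x)/10 and diffusion = f_x = -exp(3*t/5 - x). Substituting x = B_t:
  d(exp(-B_t + 3*t/5)) = (11*exp(-B_t + 3*t/5)/10) dt + (-exp(-B_t + 3*t/5)) dB_t.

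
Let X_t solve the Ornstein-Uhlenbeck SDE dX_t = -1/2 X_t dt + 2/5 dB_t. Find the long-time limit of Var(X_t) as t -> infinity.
lim Var(X_t) = 4/25

The OU SDE dX = -theta X dt + sigma dB admits the integrating factor exp(theta t): d(exp(theta t) X_t) = sigma exp(theta t) dB_t. Integrating from 0 to t gives X_t = x_0 * exp(-theta t) + sigma * int_0^t exp(-theta (t-s)) dB_s for any initial x_0. The Itô integral has variance (by the Itô isometry) sigma^2 * int_0^t exp(-2 theta (t - s)) ds = sigma^2 * (1 - exp(-2 theta t)) / (2 theta), independent of x_0.
With theta = 1/2, sigma = 2/5:
  Var(X_t) = (2/5)^2 * (1 - exp(-2*1/2 t)) / (2 * 1/2) = 4/25 - 4*exp(-t)/25.
As t -> infinity, exp(-2*1/2 t) -> 0, so the stationary variance is sigma^2 / (2 theta) = 4/25.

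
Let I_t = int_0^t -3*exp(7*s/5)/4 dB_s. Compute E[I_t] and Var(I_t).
E[I_t] = 0; Var(I_t) = 45*exp(14*t/5)/224 - 45/224

The Itô integral of a deterministic integrand f(s) has mean 0 because each increment f(s) * (B_{s+ds} - B_s) has mean 0. By the Itô isometry:
  Var( int_0^t f(s) dB_s ) = E[ (int_0^t f(s) dB_s)^2 ] = int_0^t f(s)^2 ds.
Here f(s) = -3*exp(7*s/5)/4, so f(s)^2 = 9*exp(14*s/5)/16. Integrate:
  int_0^t (9*exp(14*s/5)/16) ds = 45*exp(14*t/5)/224 - 45/224.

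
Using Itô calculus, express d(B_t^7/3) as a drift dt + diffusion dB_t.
d(B_t^7/3) = (7*B_t^5) dt + (7*B_t^6/3) dB_t

Itô's formula for f(B_t) gives d f(B_t) = f'(B_t) dB_t + (1/2) f''(B_t) dt. Compute derivatives of f(x) = x^7/3:
  f'(x)  = 7*x^6/3
  f''(x) = 14*x^5
Substitute x = B_t and multiply the f'' term by 1/2:
  drift     = (1/2) * (14*x^5) evaluated at B_t = 7*B_t^5
  diffusion = (7*x^6/3) evaluated at B_t = 7*B_t^6/3
Therefore d(B_t^7/3) = (7*B_t^5) dt + (7*B_t^6/3) dB_t.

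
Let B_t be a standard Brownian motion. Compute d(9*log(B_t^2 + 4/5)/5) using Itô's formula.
d(9*log(B_t^2 + 4/5)/5) = (9*(4 - 5*B_t^2)/(5*B_t^2 + 4)^2) dt + (18*B_t/(5*B_t^2 + 4)) dB_t

Itô's formula for f(B_t) gives d f(B_t) = f'(B_t) dB_t + (1/2) f''(B_t) dt. Compute derivatives of f(x) = 9*log(x^2 + 4/5)/5:
  f'(x)  = 18*x/(5*x^2 + 4)
  f''(x) = 18*(4 - 5*x^2)/(5*x^2 + 4)^2
Substitute x = B_t and multiply the f'' term by 1/2:
  drift     = (1/2) * (18*(4 - 5*x^2)/(5*x^2 + 4)^2) evaluated at B_t = 9*(4 - 5*B_t^2)/(5*B_t^2 + 4)^2
  diffusion = (18*x/(5*x^2 + 4)) evaluated at B_t = 18*B_t/(5*B_t^2 + 4)
Therefore d(9*log(B_t^2 + 4/5)/5) = (9*(4 - 5*B_t^2)/(5*B_t^2 + 4)^2) dt + (18*B_t/(5*B_t^2 + 4)) dB_t.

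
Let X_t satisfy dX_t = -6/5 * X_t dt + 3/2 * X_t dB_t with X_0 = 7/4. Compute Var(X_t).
Var(X_t) = (49*exp(9*t/4) - 49)*exp(-12*t/5)/16

For GBM dX = mu X dt + sigma X dB with X_0 = x_0, apply Itô to Y = log X: dY = (mu - sigma^2/2) dt + sigma dB, so Y_t = log(x_0) + (mu - sigma^2/2) t + sigma B_t and hence X_t = x_0 * exp((mu - sigma^2/2) t + sigma B_t).
With mu = -6/5, sigma = 3/2, x_0 = 7/4, this gives:
  X_t = 7/4 * exp((-93/40) * t + (3/2) * B_t).
Since sigma*B_t ~ Normal(0, sigma^2 t), E[exp(sigma*B_t)] = exp(sigma^2 t / 2); so E[X_t] = x_0 * exp((mu - sigma^2/2) t) * exp(sigma^2 t / 2) = x_0 * exp(mu t) = 7*exp(-6*t/5)/4.
Var(X_t) = E[X_t^2] - (E[X_t])^2 = x_0^2 * exp(2 mu t) * (exp(sigma^2 t) - 1) = (49*exp(9*t/4) - 49)*exp(-12*t/5)/16.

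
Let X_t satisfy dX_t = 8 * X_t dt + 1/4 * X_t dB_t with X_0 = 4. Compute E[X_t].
E[X_t] = 4*exp(8*t)

For GBM dX = mu X dt + sigma X dB with X_0 = x_0, apply Itô to Y = log X: dY = (mu - sigma^2/2) dt + sigma dB, so Y_t = log(x_0) + (mu - sigma^2/2) t + sigma B_t and hence X_t = x_0 * exp((mu - sigma^2/2) t + sigma B_t).
With mu = 8, sigma = 1/4, x_0 = 4, this gives:
  X_t = 4 * exp((255/32) * t + (1/4) * B_t).
Since sigma*B_t ~ Normal(0, sigma^2 t), E[exp(sigma*B_t)] = exp(sigma^2 t / 2); so E[X_t] = x_0 * exp((mu - sigma^2/2) t) * exp(sigma^2 t / 2) = x_0 * exp(mu t) = 4*exp(8*t).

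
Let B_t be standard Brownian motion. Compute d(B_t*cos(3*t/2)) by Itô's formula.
d(B_t*cos(3*t/2)) = (-3*B_t*sin(3*t/2)/2) dt + (cos(3*t/2)) dB_t

Itô's formula for f(t, x): d f(t, B_t) = (f_t + (1/2) f_xx) dt + f_x dB_t. Compute partials of f(t, x) = x*cos(3*t/2):
  f_t(t,x)  = -3*x*sin(3*t/2)/2
  f_x(t,x)  = cos(3*t/2)
  f_xx(t,x) = 0
Assemble drift = f_t + (1/2) f_xx = -3*x*sin(3*t/2)/2 and diffusion = f_x = cos(3*t/2). Substituting x = B_t:
  d(B_t*cos(3*t/2)) = (-3*B_t*sin(3*t/2)/2) dt + (cos(3*t/2)) dB_t.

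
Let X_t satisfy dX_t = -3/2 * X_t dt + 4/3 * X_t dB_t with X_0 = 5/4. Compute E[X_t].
E[X_t] = 5*exp(-3*t/2)/4

For GBM dX = mu X dt + sigma X dB with X_0 = x_0, apply Itô to Y = log X: dY = (mu - sigma^2/2) dt + sigma dB, so Y_t = log(x_0) + (mu - sigma^2/2) t + sigma B_t and hence X_t = x_0 * exp((mu - sigma^2/2) t + sigma B_t).
With mu = -3/2, sigma = 4/3, x_0 = 5/4, this gives:
  X_t = 5/4 * exp((-43/18) * t + (4/3) * B_t).
Since sigma*B_t ~ Normal(0, sigma^2 t), E[exp(sigma*B_t)] = exp(sigma^2 t / 2); so E[X_t] = x_0 * exp((mu - sigma^2/2) t) * exp(sigma^2 t / 2) = x_0 * exp(mu t) = 5*exp(-3*t/2)/4.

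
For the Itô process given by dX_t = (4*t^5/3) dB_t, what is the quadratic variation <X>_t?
<X>_t = 16*t^11/99

For an Itô process dX_t = a(t) dt + b(t) dB_t, the quadratic variation is <X>_t = int_0^t b(s)^2 ds (the drift term does not contribute). Here b(s) = 4*s^5/3, so
  b(s)^2 = 16*s^10/9.
Integrating from 0 to t:
  <X>_t = int_0^t (16*s^10/9) ds = 16*t^11/99.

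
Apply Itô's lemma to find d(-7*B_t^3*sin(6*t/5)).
d(-7*B_t^3*sin(6*t/5)) = (-21*B_t*(2*B_t^2*cos(6*t/5)/5 + sin(6*t/5))) dt + (-21*B_t^2*sin(6*t/5)) dB_t

Itô's formula for f(t, x): d f(t, B_t) = (f_t + (1/2) f_xx) dt + f_x dB_t. Compute partials of f(t, x) = -7*x^3*sin(6*t/5):
  f_t(t,x)  = -42*x^3*cos(6*t/5)/5
  f_x(t,x)  = -21*x^2*sin(6*t/5)
  f_xx(t,x) = -42*x*sin(6*t/5)
Assemble drift = f_t + (1/2) f_xx = -21*x*(2*x^2*cos(6*t/5)/5 + sin(6*t/5)) and diffusion = f_x = -21*x^2*sin(6*t/5). Substituting x = B_t:
  d(-7*B_t^3*sin(6*t/5)) = (-21*B_t*(2*B_t^2*cos(6*t/5)/5 + sin(6*t/5))) dt + (-21*B_t^2*sin(6*t/5)) dB_t.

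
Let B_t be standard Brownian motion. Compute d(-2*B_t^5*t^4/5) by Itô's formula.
d(-2*B_t^5*t^4/5) = (B_t^3*t^3*(-8*B_t^2/5 - 4*t)) dt + (-2*B_t^4*t^4) dB_t

Itô's formula for f(t, x): d f(t, B_t) = (f_t + (1/2) f_xx) dt + f_x dB_t. Compute partials of f(t, x) = -2*t^4*x^5/5:
  f_t(t,x)  = -8*t^3*x^5/5
  f_x(t,x)  = -2*t^4*x^4
  f_xx(t,x) = -8*t^4*x^3
Assemble drift = f_t + (1/2) f_xx = t^3*x^3*(-4*t - 8*x^2/5) and diffusion = f_x = -2*t^4*x^4. Substituting x = B_t:
  d(-2*B_t^5*t^4/5) = (B_t^3*t^3*(-8*B_t^2/5 - 4*t)) dt + (-2*B_t^4*t^4) dB_t.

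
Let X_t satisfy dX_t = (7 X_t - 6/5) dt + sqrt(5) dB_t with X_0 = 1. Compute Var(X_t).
Var(X_t) = 5*exp(14*t)/14 - 5/14

The variance V(t) = Var(X_t) satisfies V'(t) = 2 a V(t) + c^2 with V(0) = 0 (drift coefficient is linear in X, diffusion is constant). With a = 7, c = sqrt(5), the solution is
  V(t) = (c^2 / (2 a)) * (exp(2 a t) - 1)
       = (sqrt(5)^2 / (2*7)) * (exp(14 t) - 1)
       = 5*exp(14*t)/14 - 5/14.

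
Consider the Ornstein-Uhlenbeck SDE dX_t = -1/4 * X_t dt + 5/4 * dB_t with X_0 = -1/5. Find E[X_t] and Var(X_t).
E[X_t] = -exp(-t/4)/5; Var(X_t) = 25/8 - 25*exp(-t/2)/8

The OU SDE dX = -theta X dt + sigma dB admits the integrating factor exp(theta t): d(exp(theta t) X_t) = sigma exp(theta t) dB_t. Integrating from 0 to t:
  X_t = x_0 * exp(-theta t) + sigma * int_0^t exp(-theta (t-s)) dB_s.
The Itô integral has mean 0 and (by the Itô isometry) variance sigma^2 * int_0^t exp(-2 theta (t - s)) ds = sigma^2 * (1 - exp(-2 theta t)) / (2 theta).
With theta = 1/4, sigma = 5/4, x_0 = -1/5:
  E[X_t] = -1/5 * exp(-1/4 t) = -exp(-t/4)/5
  Var(X_t) = (5/4)^2 * (1 - exp(-2*1/4 t)) / (2 * 1/4) = 25/8 - 25*exp(-t/2)/8.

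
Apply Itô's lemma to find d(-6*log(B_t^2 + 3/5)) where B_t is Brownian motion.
d(-6*log(B_t^2 + 3/5)) = (30*(5*B_t^2 - 3)/(5*B_t^2 + 3)^2) dt + (-60*B_t/(5*B_t^2 + 3)) dB_t

Itô's formula for f(B_t) gives d f(B_t) = f'(B_t) dB_t + (1/2) f''(B_t) dt. Compute derivatives of f(x) = -6*log(x^2 + 3/5):
  f'(x)  = -60*x/(5*x^2 + 3)
  f''(x) = 60*(5*x^2 - 3)/(5*x^2 + 3)^2
Substitute x = B_t and multiply the f'' term by 1/2:
  drift     = (1/2) * (60*(5*x^2 - 3)/(5*x^2 + 3)^2) evaluated at B_t = 30*(5*B_t^2 - 3)/(5*B_t^2 + 3)^2
  diffusion = (-60*x/(5*x^2 + 3)) evaluated at B_t = -60*B_t/(5*B_t^2 + 3)
Therefore d(-6*log(B_t^2 + 3/5)) = (30*(5*B_t^2 - 3)/(5*B_t^2 + 3)^2) dt + (-60*B_t/(5*B_t^2 + 3)) dB_t.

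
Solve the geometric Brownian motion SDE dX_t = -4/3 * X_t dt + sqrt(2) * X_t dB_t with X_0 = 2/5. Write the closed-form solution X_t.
X_t = 2/5 * exp((-7/3) * t + (sqrt(2)) * B_t)

For GBM dX = mu X dt + sigma X dB with X_0 = x_0, apply Itô to Y = log X: dY = (mu - sigma^2/2) dt + sigma dB, so Y_t = log(x_0) + (mu - sigma^2/2) t + sigma B_t and hence X_t = x_0 * exp((mu - sigma^2/2) t + sigma B_t).
With mu = -4/3, sigma = sqrt(2), x_0 = 2/5, this gives:
  X_t = 2/5 * exp((-7/3) * t + (sqrt(2)) * B_t).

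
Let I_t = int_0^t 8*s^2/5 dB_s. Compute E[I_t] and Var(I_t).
E[I_t] = 0; Var(I_t) = 64*t^5/125

The Itô integral of a deterministic integrand f(s) has mean 0 because each increment f(s) * (B_{s+ds} - B_s) has mean 0. By the Itô isometry:
  Var( int_0^t f(s) dB_s ) = E[ (int_0^t f(s) dB_s)^2 ] = int_0^t f(s)^2 ds.
Here f(s) = 8*s^2/5, so f(s)^2 = 64*s^4/25. Integrate:
  int_0^t (64*s^4/25) ds = 64*t^5/125.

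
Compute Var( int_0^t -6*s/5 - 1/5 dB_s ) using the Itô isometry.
Var = t*(12*t^2 + 6*t + 1)/25

The Itô integral of a deterministic integrand f(s) has mean 0 because each increment f(s) * (B_{s+ds} - B_s) has mean 0. By the Itô isometry:
  Var( int_0^t f(s) dB_s ) = E[ (int_0^t f(s) dB_s)^2 ] = int_0^t f(s)^2 ds.
Here f(s) = -6*s/5 - 1/5, so f(s)^2 = (6*s + 1)^2/25. Integrate:
  int_0^t ((6*s + 1)^2/25) ds = t*(12*t^2 + 6*t + 1)/25.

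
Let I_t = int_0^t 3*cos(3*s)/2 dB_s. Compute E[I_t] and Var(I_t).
E[I_t] = 0; Var(I_t) = 9*t/8 + 3*sin(6*t)/16

The Itô integral of a deterministic integrand f(s) has mean 0 because each increment f(s) * (B_{s+ds} - B_s) has mean 0. By the Itô isometry:
  Var( int_0^t f(s) dB_s ) = E[ (int_0^t f(s) dB_s)^2 ] = int_0^t f(s)^2 ds.
Here f(s) = 3*cos(3*s)/2, so f(s)^2 = 9*cos(3*s)^2/4. Integrate:
  int_0^t (9*cos(3*s)^2/4) ds = 9*t/8 + 3*sin(6*t)/16.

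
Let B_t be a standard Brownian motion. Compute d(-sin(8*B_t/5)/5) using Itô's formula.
d(-sin(8*B_t/5)/5) = (32*sin(8*B_t/5)/125) dt + (-8*cos(8*B_t/5)/25) dB_t

Itô's formula for f(B_t) gives d f(B_t) = f'(B_t) dB_t + (1/2) f''(B_t) dt. Compute derivatives of f(x) = -sin(8*x/5)/5:
  f'(x)  = -8*cos(8*x/5)/25
  f''(x) = 64*sin(8*x/5)/125
Substitute x = B_t and multiply the f'' term by 1/2:
  drift     = (1/2) * (64*sin(8*x/5)/125) evaluated at B_t = 32*sin(8*B_t/5)/125
  diffusion = (-8*cos(8*x/5)/25) evaluated at B_t = -8*cos(8*B_t/5)/25
Therefore d(-sin(8*B_t/5)/5) = (32*sin(8*B_t/5)/125) dt + (-8*cos(8*B_t/5)/25) dB_t.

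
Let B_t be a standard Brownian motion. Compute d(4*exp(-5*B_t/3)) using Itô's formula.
d(4*exp(-5*B_t/3)) = (50*exp(-5*B_t/3)/9) dt + (-20*exp(-5*B_t/3)/3) dB_t

Itô's formula for f(B_t) gives d f(B_t) = f'(B_t) dB_t + (1/2) f''(B_t) dt. Compute derivatives of f(x) = 4*exp(-5*x/3):
  f'(x)  = -20*exp(-5*x/3)/3
  f''(x) = 100*exp(-5*x/3)/9
Substitute x = B_t and multiply the f'' term by 1/2:
  drift     = (1/2) * (100*exp(-5*x/3)/9) evaluated at B_t = 50*exp(-5*B_t/3)/9
  diffusion = (-20*exp(-5*x/3)/3) evaluated at B_t = -20*exp(-5*B_t/3)/3
Therefore d(4*exp(-5*B_t/3)) = (50*exp(-5*B_t/3)/9) dt + (-20*exp(-5*B_t/3)/3) dB_t.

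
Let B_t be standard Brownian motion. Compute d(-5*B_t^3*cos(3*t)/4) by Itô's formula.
d(-5*B_t^3*cos(3*t)/4) = (15*B_t*(B_t^2*sin(3*t) - cos(3*t))/4) dt + (-15*B_t^2*cos(3*t)/4) dB_t

Itô's formula for f(t, x): d f(t, B_t) = (f_t + (1/2) f_xx) dt + f_x dB_t. Compute partials of f(t, x) = -5*x^3*cos(3*t)/4:
  f_t(t,x)  = 15*x^3*sin(3*t)/4
  f_x(t,x)  = -15*x^2*cos(3*t)/4
  f_xx(t,x) = -15*x*cos(3*t)/2
Assemble drift = f_t + (1/2) f_xx = 15*x*(x^2*sin(3*t) - cos(3*t))/4 and diffusion = f_x = -15*x^2*cos(3*t)/4. Substituting x = B_t:
  d(-5*B_t^3*cos(3*t)/4) = (15*B_t*(B_t^2*sin(3*t) - cos(3*t))/4) dt + (-15*B_t^2*cos(3*t)/4) dB_t.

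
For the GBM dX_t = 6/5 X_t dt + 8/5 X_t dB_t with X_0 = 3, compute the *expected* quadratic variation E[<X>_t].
E[<X>_t] = 144*exp(124*t/25)/31 - 144/31

<X>_t = int_0^t ((8/5) * X_s)^2 ds. Taking expectation inside the integral: E[<X>_t] = (8/5)^2 * int_0^t E[X_s^2] ds. For GBM, E[X_s^2] = x_0^2 * exp((2 mu + sigma^2) s). Integrating:
  E[<X>_t] = (8/5)^2 * 3^2 * (exp((2*(6/5) + (8/5)^2) t) - 1) / (2*(6/5) + (8/5)^2)
           = (8/5)^2 * 3^2 * (exp((124/25) t) - 1) / (124/25) = 144*exp(124*t/25)/31 - 144/31.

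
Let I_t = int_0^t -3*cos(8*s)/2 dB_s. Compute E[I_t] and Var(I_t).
E[I_t] = 0; Var(I_t) = 9*t/8 + 9*sin(8*t)*cos(8*t)/64

The Itô integral of a deterministic integrand f(s) has mean 0 because each increment f(s) * (B_{s+ds} - B_s) has mean 0. By the Itô isometry:
  Var( int_0^t f(s) dB_s ) = E[ (int_0^t f(s) dB_s)^2 ] = int_0^t f(s)^2 ds.
Here f(s) = -3*cos(8*s)/2, so f(s)^2 = 9*cos(8*s)^2/4. Integrate:
  int_0^t (9*cos(8*s)^2/4) ds = 9*t/8 + 9*sin(8*t)*cos(8*t)/64.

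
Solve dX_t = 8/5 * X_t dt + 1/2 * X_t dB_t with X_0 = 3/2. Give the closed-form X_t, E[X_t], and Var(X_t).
X_t = 3/2 * exp((59/40) t + (1/2) B_t); E[X_t] = 3*exp(8*t/5)/2; Var(X_t) = 9*(exp(t/4) - 1)*exp(16*t/5)/4

For GBM dX = mu X dt + sigma X dB with X_0 = x_0, apply Itô to Y = log X: dY = (mu - sigma^2/2) dt + sigma dB, so Y_t = log(x_0) + (mu - sigma^2/2) t + sigma B_t and hence X_t = x_0 * exp((mu - sigma^2/2) t + sigma B_t).
With mu = 8/5, sigma = 1/2, x_0 = 3/2, this gives:
  X_t = 3/2 * exp((59/40) * t + (1/2) * B_t).
Since sigma*B_t ~ Normal(0, sigma^2 t), E[exp(sigma*B_t)] = exp(sigma^2 t / 2); so E[X_t] = x_0 * exp((mu - sigma^2/2) t) * exp(sigma^2 t / 2) = x_0 * exp(mu t) = 3*exp(8*t/5)/2.
Var(X_t) = E[X_t^2] - (E[X_t])^2 = x_0^2 * exp(2 mu t) * (exp(sigma^2 t) - 1) = 9*(exp(t/4) - 1)*exp(16*t/5)/4.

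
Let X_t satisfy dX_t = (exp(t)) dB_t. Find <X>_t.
<X>_t = exp(2*t)/2 - 1/2

For an Itô process dX_t = a(t) dt + b(t) dB_t, the quadratic variation is <X>_t = int_0^t b(s)^2 ds (the drift term does not contribute). Here b(s) = exp(s), so
  b(s)^2 = exp(2*s).
Integrating from 0 to t:
  <X>_t = int_0^t (exp(2*s)) ds = exp(2*t)/2 - 1/2.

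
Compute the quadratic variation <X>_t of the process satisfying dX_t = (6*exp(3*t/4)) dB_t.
<X>_t = 24*exp(3*t/2) - 24

For an Itô process dX_t = a(t) dt + b(t) dB_t, the quadratic variation is <X>_t = int_0^t b(s)^2 ds (the drift term does not contribute). Here b(s) = 6*exp(3*s/4), so
  b(s)^2 = 36*exp(3*s/2).
Integrating from 0 to t:
  <X>_t = int_0^t (36*exp(3*s/2)) ds = 24*exp(3*t/2) - 24.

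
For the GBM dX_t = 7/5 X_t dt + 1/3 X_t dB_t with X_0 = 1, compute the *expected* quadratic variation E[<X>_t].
E[<X>_t] = 5*exp(131*t/45)/131 - 5/131

<X>_t = int_0^t ((1/3) * X_s)^2 ds. Taking expectation inside the integral: E[<X>_t] = (1/3)^2 * int_0^t E[X_s^2] ds. For GBM, E[X_s^2] = x_0^2 * exp((2 mu + sigma^2) s). Integrating:
  E[<X>_t] = (1/3)^2 * 1^2 * (exp((2*(7/5) + (1/3)^2) t) - 1) / (2*(7/5) + (1/3)^2)
           = (1/3)^2 * 1^2 * (exp((131/45) t) - 1) / (131/45) = 5*exp(131*t/45)/131 - 5/131.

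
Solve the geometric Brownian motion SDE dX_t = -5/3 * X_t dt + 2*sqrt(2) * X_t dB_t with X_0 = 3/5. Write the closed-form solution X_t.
X_t = 3/5 * exp((-17/3) * t + (2*sqrt(2)) * B_t)

For GBM dX = mu X dt + sigma X dB with X_0 = x_0, apply Itô to Y = log X: dY = (mu - sigma^2/2) dt + sigma dB, so Y_t = log(x_0) + (mu - sigma^2/2) t + sigma B_t and hence X_t = x_0 * exp((mu - sigma^2/2) t + sigma B_t).
With mu = -5/3, sigma = 2*sqrt(2), x_0 = 3/5, this gives:
  X_t = 3/5 * exp((-17/3) * t + (2*sqrt(2)) * B_t).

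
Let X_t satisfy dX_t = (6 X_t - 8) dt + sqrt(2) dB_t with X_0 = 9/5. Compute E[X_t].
E[X_t] = 7*exp(6*t)/15 + 4/3

Taking expectations and using E[dB_t] = 0, the mean m(t) = E[X_t] satisfies the ODE m'(t) = a m(t) + b with m(0) = x_0. With a = 6, b = -8, x_0 = 9/5, the solution is
  m(t) = x_0 * exp(a t) + (b/a) * (exp(a t) - 1)
       = (9/5) * exp(6 t) + ((-8)/6) * (exp(6 t) - 1)
       = 7*exp(6*t)/15 + 4/3.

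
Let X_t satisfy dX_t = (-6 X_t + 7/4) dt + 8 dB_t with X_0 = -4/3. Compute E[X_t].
E[X_t] = 7/24 - 13*exp(-6*t)/8

Taking expectations and using E[dB_t] = 0, the mean m(t) = E[X_t] satisfies the ODE m'(t) = a m(t) + b with m(0) = x_0. With a = -6, b = 7/4, x_0 = -4/3, the solution is
  m(t) = x_0 * exp(a t) + (b/a) * (exp(a t) - 1)
       = (-4/3) * exp((-6) t) + ((7/4)/(-6)) * (exp((-6) t) - 1)
       = 7/24 - 13*exp(-6*t)/8.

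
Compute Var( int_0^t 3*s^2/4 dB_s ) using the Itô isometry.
Var = 9*t^5/80

The Itô integral of a deterministic integrand f(s) has mean 0 because each increment f(s) * (B_{s+ds} - B_s) has mean 0. By the Itô isometry:
  Var( int_0^t f(s) dB_s ) = E[ (int_0^t f(s) dB_s)^2 ] = int_0^t f(s)^2 ds.
Here f(s) = 3*s^2/4, so f(s)^2 = 9*s^4/16. Integrate:
  int_0^t (9*s^4/16) ds = 9*t^5/80.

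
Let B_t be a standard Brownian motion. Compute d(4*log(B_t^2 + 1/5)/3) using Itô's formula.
d(4*log(B_t^2 + 1/5)/3) = (20*(1 - 5*B_t^2)/(3*(5*B_t^2 + 1)^2)) dt + (40*B_t/(3*(5*B_t^2 + 1))) dB_t

Itô's formula for f(B_t) gives d f(B_t) = f'(B_t) dB_t + (1/2) f''(B_t) dt. Compute derivatives of f(x) = 4*log(x^2 + 1/5)/3:
  f'(x)  = 40*x/(3*(5*x^2 + 1))
  f''(x) = 40*(1 - 5*x^2)/(3*(5*x^2 + 1)^2)
Substitute x = B_t and multiply the f'' term by 1/2:
  drift     = (1/2) * (40*(1 - 5*x^2)/(3*(5*x^2 + 1)^2)) evaluated at B_t = 20*(1 - 5*B_t^2)/(3*(5*B_t^2 + 1)^2)
  diffusion = (40*x/(3*(5*x^2 + 1))) evaluated at B_t = 40*B_t/(3*(5*B_t^2 + 1))
Therefore d(4*log(B_t^2 + 1/5)/3) = (20*(1 - 5*B_t^2)/(3*(5*B_t^2 + 1)^2)) dt + (40*B_t/(3*(5*B_t^2 + 1))) dB_t.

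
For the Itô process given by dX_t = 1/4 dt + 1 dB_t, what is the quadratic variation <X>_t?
<X>_t = t

For an Itô process dX_t = a(t) dt + b(t) dB_t, the quadratic variation is <X>_t = int_0^t b(s)^2 ds (the drift term does not contribute). Here b(s) = 1, so
  b(s)^2 = 1.
Integrating from 0 to t:
  <X>_t = int_0^t (1) ds = t.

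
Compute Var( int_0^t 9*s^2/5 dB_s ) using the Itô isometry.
Var = 81*t^5/125

The Itô integral of a deterministic integrand f(s) has mean 0 because each increment f(s) * (B_{s+ds} - B_s) has mean 0. By the Itô isometry:
  Var( int_0^t f(s) dB_s ) = E[ (int_0^t f(s) dB_s)^2 ] = int_0^t f(s)^2 ds.
Here f(s) = 9*s^2/5, so f(s)^2 = 81*s^4/25. Integrate:
  int_0^t (81*s^4/25) ds = 81*t^5/125.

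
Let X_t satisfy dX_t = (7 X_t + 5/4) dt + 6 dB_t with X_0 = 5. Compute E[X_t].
E[X_t] = 145*exp(7*t)/28 - 5/28

Taking expectations and using E[dB_t] = 0, the mean m(t) = E[X_t] satisfies the ODE m'(t) = a m(t) + b with m(0) = x_0. With a = 7, b = 5/4, x_0 = 5, the solution is
  m(t) = x_0 * exp(a t) + (b/a) * (exp(a t) - 1)
       = 5 * exp(7 t) + ((5/4)/7) * (exp(7 t) - 1)
       = 145*exp(7*t)/28 - 5/28.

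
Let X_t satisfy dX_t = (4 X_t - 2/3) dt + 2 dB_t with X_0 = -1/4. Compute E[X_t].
E[X_t] = 1/6 - 5*exp(4*t)/12

Taking expectations and using E[dB_t] = 0, the mean m(t) = E[X_t] satisfies the ODE m'(t) = a m(t) + b with m(0) = x_0. With a = 4, b = -2/3, x_0 = -1/4, the solution is
  m(t) = x_0 * exp(a t) + (b/a) * (exp(a t) - 1)
       = (-1/4) * exp(4 t) + ((-2/3)/4) * (exp(4 t) - 1)
       = 1/6 - 5*exp(4*t)/12.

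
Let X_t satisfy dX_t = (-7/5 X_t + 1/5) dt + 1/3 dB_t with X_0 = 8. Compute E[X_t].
E[X_t] = 1/7 + 55*exp(-7*t/5)/7

Taking expectations and using E[dB_t] = 0, the mean m(t) = E[X_t] satisfies the ODE m'(t) = a m(t) + b with m(0) = x_0. With a = -7/5, b = 1/5, x_0 = 8, the solution is
  m(t) = x_0 * exp(a t) + (b/a) * (exp(a t) - 1)
       = 8 * exp((-7/5) t) + ((1/5)/(-7/5)) * (exp((-7/5) t) - 1)
       = 1/7 + 55*exp(-7*t/5)/7.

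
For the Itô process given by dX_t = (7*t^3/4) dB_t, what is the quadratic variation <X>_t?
<X>_t = 7*t^7/16

For an Itô process dX_t = a(t) dt + b(t) dB_t, the quadratic variation is <X>_t = int_0^t b(s)^2 ds (the drift term does not contribute). Here b(s) = 7*s^3/4, so
  b(s)^2 = 49*s^6/16.
Integrating from 0 to t:
  <X>_t = int_0^t (49*s^6/16) ds = 7*t^7/16.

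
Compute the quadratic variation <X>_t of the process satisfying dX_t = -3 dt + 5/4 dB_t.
<X>_t = 25*t/16

For an Itô process dX_t = a(t) dt + b(t) dB_t, the quadratic variation is <X>_t = int_0^t b(s)^2 ds (the drift term does not contribute). Here b(s) = 5/4, so
  b(s)^2 = 25/16.
Integrating from 0 to t:
  <X>_t = int_0^t (25/16) ds = 25*t/16.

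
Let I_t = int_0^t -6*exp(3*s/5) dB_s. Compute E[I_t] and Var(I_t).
E[I_t] = 0; Var(I_t) = 30*exp(6*t/5) - 30

The Itô integral of a deterministic integrand f(s) has mean 0 because each increment f(s) * (B_{s+ds} - B_s) has mean 0. By the Itô isometry:
  Var( int_0^t f(s) dB_s ) = E[ (int_0^t f(s) dB_s)^2 ] = int_0^t f(s)^2 ds.
Here f(s) = -6*exp(3*s/5), so f(s)^2 = 36*exp(6*s/5). Integrate:
  int_0^t (36*exp(6*s/5)) ds = 30*exp(6*t/5) - 30.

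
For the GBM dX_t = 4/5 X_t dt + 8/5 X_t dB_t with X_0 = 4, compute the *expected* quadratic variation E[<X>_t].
E[<X>_t] = 128*exp(104*t/25)/13 - 128/13

<X>_t = int_0^t ((8/5) * X_s)^2 ds. Taking expectation inside the integral: E[<X>_t] = (8/5)^2 * int_0^t E[X_s^2] ds. For GBM, E[X_s^2] = x_0^2 * exp((2 mu + sigma^2) s). Integrating:
  E[<X>_t] = (8/5)^2 * 4^2 * (exp((2*(4/5) + (8/5)^2) t) - 1) / (2*(4/5) + (8/5)^2)
           = (8/5)^2 * 4^2 * (exp((104/25) t) - 1) / (104/25) = 128*exp(104*t/25)/13 - 128/13.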